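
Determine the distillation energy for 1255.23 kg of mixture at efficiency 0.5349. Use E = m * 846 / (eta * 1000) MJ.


E = m * 846 / (eta * 1000)
= 1255.23 * 846 / (0.5349 * 1000)
= 1985.2768 MJ

1985.2768 MJ


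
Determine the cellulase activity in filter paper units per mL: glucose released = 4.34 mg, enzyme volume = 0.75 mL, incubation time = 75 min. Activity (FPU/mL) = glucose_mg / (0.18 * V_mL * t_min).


Activity = glucose_mg / (0.18 mg/umol * V_mL * t_min)
= 4.34 / (0.18 * 0.75 * 75)
= 0.4286 FPU/mL

0.4286 FPU/mL


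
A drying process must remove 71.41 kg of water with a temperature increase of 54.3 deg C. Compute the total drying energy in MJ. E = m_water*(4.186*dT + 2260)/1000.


E = m_water * (4.186 * dT + 2260) / 1000
= 71.41 * (4.186 * 54.3 + 2260) / 1000
= 177.6181 MJ

177.6181 MJ


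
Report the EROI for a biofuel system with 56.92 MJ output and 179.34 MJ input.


EROI = E_out / E_in
= 56.92 / 179.34
= 0.3174

0.3174


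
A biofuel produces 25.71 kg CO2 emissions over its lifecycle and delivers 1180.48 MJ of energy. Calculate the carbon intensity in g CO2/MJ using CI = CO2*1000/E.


CI = CO2 * 1000 / E
= 25.71 * 1000 / 1180.48
= 21.7793 g CO2/MJ

21.7793 g CO2/MJ


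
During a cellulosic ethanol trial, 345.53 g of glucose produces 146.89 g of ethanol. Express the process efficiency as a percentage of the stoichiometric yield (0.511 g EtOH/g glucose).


Fermentation efficiency = (actual / (0.511 * glucose)) * 100
= (146.89 / (0.511 * 345.53)) * 100
= 83.1928%

83.1928%


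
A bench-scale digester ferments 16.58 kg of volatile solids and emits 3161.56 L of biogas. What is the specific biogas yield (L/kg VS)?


Y = V / VS
= 3161.56 / 16.58
= 190.6852 L/kg VS

190.6852 L/kg VS


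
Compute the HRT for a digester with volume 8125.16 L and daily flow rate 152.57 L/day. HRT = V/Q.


HRT = V / Q
= 8125.16 / 152.57
= 53.2553 days

53.2553 days


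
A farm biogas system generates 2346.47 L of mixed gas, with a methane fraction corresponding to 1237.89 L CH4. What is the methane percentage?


CH4% = V_CH4 / V_total * 100
= 1237.89 / 2346.47 * 100
= 52.7554%

52.7554%


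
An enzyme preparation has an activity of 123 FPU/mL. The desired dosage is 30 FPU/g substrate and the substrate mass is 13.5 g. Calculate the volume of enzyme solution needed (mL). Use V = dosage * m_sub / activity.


V = dosage * m_sub / activity
V = 30 * 13.5 / 123
V = 3.2927 mL

3.2927 mL


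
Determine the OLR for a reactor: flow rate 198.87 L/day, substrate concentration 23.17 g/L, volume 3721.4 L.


OLR = Q * S / V
= 198.87 * 23.17 / 3721.4
= 1.2382 g/L/day

1.2382 g/L/day


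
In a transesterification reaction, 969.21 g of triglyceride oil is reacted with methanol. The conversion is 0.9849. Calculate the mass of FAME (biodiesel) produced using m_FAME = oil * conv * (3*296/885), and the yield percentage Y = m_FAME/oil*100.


m_FAME = oil * conv * (3 * 296 / 885) = oil * conv * (888/885)
= 969.21 * 0.9849 * 888 / 885
= 957.8108 g
Y = m_FAME / oil * 100 = conv * (888/885) * 100
= 0.9849 * 888 / 885 * 100
= 98.82%

957.8108 g FAME; Y = 98.82%


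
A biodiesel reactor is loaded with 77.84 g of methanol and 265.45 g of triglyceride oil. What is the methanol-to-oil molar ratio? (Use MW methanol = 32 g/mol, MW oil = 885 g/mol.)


Molar ratio = n_MeOH / n_oil = (MeOH/32) / (oil/885) = (MeOH * 885) / (32 * oil)
= (77.84 * 885) / (32 * 265.45)
= 8.1099

8.1099


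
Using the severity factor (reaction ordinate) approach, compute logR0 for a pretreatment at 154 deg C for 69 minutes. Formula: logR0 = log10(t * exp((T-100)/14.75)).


logR0 = log10(t * exp((T - 100) / 14.75))
= log10(69 * exp((154 - 100) / 14.75))
= 3.4288

3.4288


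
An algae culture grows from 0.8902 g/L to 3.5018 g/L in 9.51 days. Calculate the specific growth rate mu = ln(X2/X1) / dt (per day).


mu = ln(X2/X1) / dt
= ln(3.5018/0.8902) / 9.51
= 0.1440 per day

0.1440 per day


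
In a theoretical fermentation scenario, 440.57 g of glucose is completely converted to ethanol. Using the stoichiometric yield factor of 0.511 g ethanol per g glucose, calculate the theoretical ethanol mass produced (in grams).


Theoretical ethanol yield: m_EtOH = 0.511 * m_glucose
m_EtOH = 0.511 * 440.57 = 225.1313 g

225.1313 g


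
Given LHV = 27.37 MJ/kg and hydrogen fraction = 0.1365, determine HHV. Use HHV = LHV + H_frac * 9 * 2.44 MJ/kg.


HHV = LHV + H_frac * 9 * 2.44
= 27.37 + 0.1365 * 9 * 2.44
= 30.3675 MJ/kg

30.3675 MJ/kg


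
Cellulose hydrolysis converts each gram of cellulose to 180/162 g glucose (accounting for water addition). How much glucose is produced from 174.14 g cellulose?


glucose = cellulose * 180/162
= 174.14 * 180/162
= 193.4889 g

193.4889 g


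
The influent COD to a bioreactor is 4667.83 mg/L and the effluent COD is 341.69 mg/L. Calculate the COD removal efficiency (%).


eta = (COD_in - COD_out) / COD_in * 100
= (4667.83 - 341.69) / 4667.83 * 100
= 92.6799%

92.6799%


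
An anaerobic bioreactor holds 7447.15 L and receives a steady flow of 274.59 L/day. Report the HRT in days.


HRT = V / Q
= 7447.15 / 274.59
= 27.1210 days

27.1210 days


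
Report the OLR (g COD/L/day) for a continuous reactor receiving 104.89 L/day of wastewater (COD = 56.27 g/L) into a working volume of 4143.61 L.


OLR = Q * S / V
= 104.89 * 56.27 / 4143.61
= 1.4244 g/L/day

1.4244 g/L/day


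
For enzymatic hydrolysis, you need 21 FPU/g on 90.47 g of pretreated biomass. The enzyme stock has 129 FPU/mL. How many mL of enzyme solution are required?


V = dosage * m_sub / activity
V = 21 * 90.47 / 129
V = 14.7277 mL

14.7277 mL


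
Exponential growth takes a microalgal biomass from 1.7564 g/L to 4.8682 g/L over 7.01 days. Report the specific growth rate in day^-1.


mu = ln(X2/X1) / dt
= ln(4.8682/1.7564) / 7.01
= 0.1454 per day

0.1454 per day


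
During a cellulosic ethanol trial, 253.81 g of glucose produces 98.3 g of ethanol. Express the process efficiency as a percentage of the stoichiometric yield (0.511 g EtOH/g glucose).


Fermentation efficiency = (actual / (0.511 * glucose)) * 100
= (98.3 / (0.511 * 253.81)) * 100
= 75.7921%

75.7921%


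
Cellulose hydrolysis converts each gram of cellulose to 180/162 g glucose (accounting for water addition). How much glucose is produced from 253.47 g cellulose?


glucose = cellulose * 180/162
= 253.47 * 180/162
= 281.6333 g

281.6333 g


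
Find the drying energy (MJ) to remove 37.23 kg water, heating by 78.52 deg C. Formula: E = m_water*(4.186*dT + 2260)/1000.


E = m_water * (4.186 * dT + 2260) / 1000
= 37.23 * (4.186 * 78.52 + 2260) / 1000
= 96.3767 MJ

96.3767 MJ


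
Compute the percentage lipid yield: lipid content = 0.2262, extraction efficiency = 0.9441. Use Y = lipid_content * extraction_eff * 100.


Y = lipid_content * extraction_eff * 100
= 0.2262 * 0.9441 * 100
= 21.3555%

21.3555%


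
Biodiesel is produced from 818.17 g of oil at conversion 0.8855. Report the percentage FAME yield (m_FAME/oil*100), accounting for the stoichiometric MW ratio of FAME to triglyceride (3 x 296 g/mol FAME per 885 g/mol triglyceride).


m_FAME = oil * conv * (3 * 296 / 885) = oil * conv * (888/885)
= 818.17 * 0.8855 * 888 / 885
= 726.9454 g
Y = m_FAME / oil * 100 = conv * (888/885) * 100
= 0.8855 * 888 / 885 * 100
= 88.85%

88.85%


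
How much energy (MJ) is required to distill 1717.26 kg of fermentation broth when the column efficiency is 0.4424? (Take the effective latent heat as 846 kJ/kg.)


E = m * 846 / (eta * 1000)
= 1717.26 * 846 / (0.4424 * 1000)
= 3283.9104 MJ

3283.9104 MJ


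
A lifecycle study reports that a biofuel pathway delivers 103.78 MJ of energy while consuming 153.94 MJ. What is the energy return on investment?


EROI = E_out / E_in
= 103.78 / 153.94
= 0.6742

0.6742


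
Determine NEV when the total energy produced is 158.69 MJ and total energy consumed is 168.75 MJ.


NEV = E_out - E_in
= 158.69 - 168.75
= -10.0600 MJ

-10.0600 MJ


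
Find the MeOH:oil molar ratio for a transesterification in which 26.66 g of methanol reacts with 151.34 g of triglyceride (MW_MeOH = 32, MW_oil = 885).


Molar ratio = n_MeOH / n_oil = (MeOH/32) / (oil/885) = (MeOH * 885) / (32 * oil)
= (26.66 * 885) / (32 * 151.34)
= 4.8719

4.8719


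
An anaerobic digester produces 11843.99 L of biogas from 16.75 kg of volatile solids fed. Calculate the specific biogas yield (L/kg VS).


Y = V / VS
= 11843.99 / 16.75
= 707.1039 L/kg VS

707.1039 L/kg VS


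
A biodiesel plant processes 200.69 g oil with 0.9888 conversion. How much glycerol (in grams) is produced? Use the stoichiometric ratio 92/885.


glycerol = oil * conv * (92/885)
= 200.69 * 0.9888 * 92 / 885
= 20.6290 g

20.6290 g


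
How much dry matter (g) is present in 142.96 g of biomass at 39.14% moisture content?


Wd = Ww * (1 - MC/100)
= 142.96 * (1 - 39.14/100)
= 87.0055 g

87.0055 g


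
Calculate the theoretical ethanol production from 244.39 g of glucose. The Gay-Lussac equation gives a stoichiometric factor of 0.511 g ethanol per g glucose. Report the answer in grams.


Theoretical ethanol yield: m_EtOH = 0.511 * m_glucose
m_EtOH = 0.511 * 244.39 = 124.8833 g

124.8833 g


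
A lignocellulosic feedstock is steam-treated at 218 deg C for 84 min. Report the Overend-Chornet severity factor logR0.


logR0 = log10(t * exp((T - 100) / 14.75))
= log10(84 * exp((218 - 100) / 14.75))
= 5.3986

5.3986


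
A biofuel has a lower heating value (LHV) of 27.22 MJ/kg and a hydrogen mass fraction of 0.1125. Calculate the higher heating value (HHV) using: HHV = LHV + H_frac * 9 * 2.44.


HHV = LHV + H_frac * 9 * 2.44
= 27.22 + 0.1125 * 9 * 2.44
= 29.6905 MJ/kg

29.6905 MJ/kg


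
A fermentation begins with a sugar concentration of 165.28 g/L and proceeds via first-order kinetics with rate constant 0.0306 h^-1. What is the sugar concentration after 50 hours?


S = S0 * exp(-k * t)
S = 165.28 * exp(-0.0306 * 50)
S = 35.7890 g/L

35.7890 g/L


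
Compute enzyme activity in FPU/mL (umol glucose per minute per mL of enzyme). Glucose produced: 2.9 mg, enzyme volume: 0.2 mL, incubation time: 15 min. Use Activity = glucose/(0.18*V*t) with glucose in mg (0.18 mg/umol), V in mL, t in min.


Activity = glucose_mg / (0.18 mg/umol * V_mL * t_min)
= 2.9 / (0.18 * 0.2 * 15)
= 5.3704 FPU/mL

5.3704 FPU/mL


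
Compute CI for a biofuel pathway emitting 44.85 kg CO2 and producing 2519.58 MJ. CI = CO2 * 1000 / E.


CI = CO2 * 1000 / E
= 44.85 * 1000 / 2519.58
= 17.8006 g CO2/MJ

17.8006 g CO2/MJ


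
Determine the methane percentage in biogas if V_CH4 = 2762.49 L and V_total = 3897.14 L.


CH4% = V_CH4 / V_total * 100
= 2762.49 / 3897.14 * 100
= 70.8851%

70.8851%


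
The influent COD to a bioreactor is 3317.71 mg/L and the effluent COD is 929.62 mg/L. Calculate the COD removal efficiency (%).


eta = (COD_in - COD_out) / COD_in * 100
= (3317.71 - 929.62) / 3317.71 * 100
= 71.9801%

71.9801%


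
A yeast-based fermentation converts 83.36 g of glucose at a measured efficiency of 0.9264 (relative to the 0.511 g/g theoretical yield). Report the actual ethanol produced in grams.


Actual ethanol: m = 0.511 * 83.36 * 0.9264
m = 39.4618 g

39.4618 g


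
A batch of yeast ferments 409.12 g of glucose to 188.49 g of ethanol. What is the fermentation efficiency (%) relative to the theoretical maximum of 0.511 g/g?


Fermentation efficiency = (actual / (0.511 * glucose)) * 100
= (188.49 / (0.511 * 409.12)) * 100
= 90.1606%

90.1606%


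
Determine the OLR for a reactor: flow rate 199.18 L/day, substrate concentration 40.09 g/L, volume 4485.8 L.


OLR = Q * S / V
= 199.18 * 40.09 / 4485.8
= 1.7801 g/L/day

1.7801 g/L/day


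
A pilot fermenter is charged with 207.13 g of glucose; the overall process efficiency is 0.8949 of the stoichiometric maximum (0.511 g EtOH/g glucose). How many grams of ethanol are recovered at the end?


Actual ethanol: m = 0.511 * 207.13 * 0.8949
m = 94.7193 g

94.7193 g


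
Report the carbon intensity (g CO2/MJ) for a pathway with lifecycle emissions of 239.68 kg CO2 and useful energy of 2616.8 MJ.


CI = CO2 * 1000 / E
= 239.68 * 1000 / 2616.8
= 91.5928 g CO2/MJ

91.5928 g CO2/MJ


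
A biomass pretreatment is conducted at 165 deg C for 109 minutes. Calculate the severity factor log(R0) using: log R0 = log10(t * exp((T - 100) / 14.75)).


logR0 = log10(t * exp((T - 100) / 14.75))
= log10(109 * exp((165 - 100) / 14.75))
= 3.9513

3.9513


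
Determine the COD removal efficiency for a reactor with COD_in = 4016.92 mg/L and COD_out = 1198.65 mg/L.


eta = (COD_in - COD_out) / COD_in * 100
= (4016.92 - 1198.65) / 4016.92 * 100
= 70.1600%

70.1600%


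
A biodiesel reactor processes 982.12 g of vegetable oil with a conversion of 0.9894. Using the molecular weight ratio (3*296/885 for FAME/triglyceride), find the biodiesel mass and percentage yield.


m_FAME = oil * conv * (3 * 296 / 885) = oil * conv * (888/885)
= 982.12 * 0.9894 * 888 / 885
= 975.0035 g
Y = m_FAME / oil * 100 = conv * (888/885) * 100
= 0.9894 * 888 / 885 * 100
= 99.28%

975.0035 g FAME; Y = 99.28%


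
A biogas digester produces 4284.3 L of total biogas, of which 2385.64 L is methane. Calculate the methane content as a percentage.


CH4% = V_CH4 / V_total * 100
= 2385.64 / 4284.3 * 100
= 55.6833%

55.6833%


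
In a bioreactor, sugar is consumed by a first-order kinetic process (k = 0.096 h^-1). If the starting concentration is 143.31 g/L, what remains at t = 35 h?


S = S0 * exp(-k * t)
S = 143.31 * exp(-0.096 * 35)
S = 4.9779 g/L

4.9779 g/L


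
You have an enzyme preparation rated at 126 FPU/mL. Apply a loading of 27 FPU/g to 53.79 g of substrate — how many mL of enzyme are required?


V = dosage * m_sub / activity
V = 27 * 53.79 / 126
V = 11.5264 mL

11.5264 mL


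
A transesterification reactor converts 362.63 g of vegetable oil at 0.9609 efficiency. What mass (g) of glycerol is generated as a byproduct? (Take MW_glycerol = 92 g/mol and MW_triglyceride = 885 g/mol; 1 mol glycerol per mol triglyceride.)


glycerol = oil * conv * (92/885)
= 362.63 * 0.9609 * 92 / 885
= 36.2232 g

36.2232 g


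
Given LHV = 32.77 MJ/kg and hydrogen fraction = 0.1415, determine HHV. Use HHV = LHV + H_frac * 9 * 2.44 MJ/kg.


HHV = LHV + H_frac * 9 * 2.44
= 32.77 + 0.1415 * 9 * 2.44
= 35.8773 MJ/kg

35.8773 MJ/kg


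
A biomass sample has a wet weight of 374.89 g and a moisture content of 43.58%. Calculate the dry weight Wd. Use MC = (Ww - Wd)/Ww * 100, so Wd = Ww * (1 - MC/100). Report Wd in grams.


Wd = Ww * (1 - MC/100)
= 374.89 * (1 - 43.58/100)
= 211.5129 g

211.5129 g


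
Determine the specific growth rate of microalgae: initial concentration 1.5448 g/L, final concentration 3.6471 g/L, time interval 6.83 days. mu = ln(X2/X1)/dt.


mu = ln(X2/X1) / dt
= ln(3.6471/1.5448) / 6.83
= 0.1258 per day

0.1258 per day


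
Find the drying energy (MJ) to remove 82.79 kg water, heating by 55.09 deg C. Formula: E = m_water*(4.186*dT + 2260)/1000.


E = m_water * (4.186 * dT + 2260) / 1000
= 82.79 * (4.186 * 55.09 + 2260) / 1000
= 206.1973 MJ

206.1973 MJ


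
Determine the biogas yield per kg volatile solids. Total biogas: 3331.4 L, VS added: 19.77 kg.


Y = V / VS
= 3331.4 / 19.77
= 168.5078 L/kg VS

168.5078 L/kg VS


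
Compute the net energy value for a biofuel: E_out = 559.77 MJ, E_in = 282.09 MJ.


NEV = E_out - E_in
= 559.77 - 282.09
= 277.6800 MJ

277.6800 MJ


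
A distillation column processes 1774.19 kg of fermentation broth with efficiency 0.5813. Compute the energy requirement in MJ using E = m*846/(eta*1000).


E = m * 846 / (eta * 1000)
= 1774.19 * 846 / (0.5813 * 1000)
= 2582.0828 MJ

2582.0828 MJ


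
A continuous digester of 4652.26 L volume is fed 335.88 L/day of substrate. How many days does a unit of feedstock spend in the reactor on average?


HRT = V / Q
= 4652.26 / 335.88
= 13.8510 days

13.8510 days


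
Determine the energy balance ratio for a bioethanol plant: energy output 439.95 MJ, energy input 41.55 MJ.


EROI = E_out / E_in
= 439.95 / 41.55
= 10.5884

10.5884


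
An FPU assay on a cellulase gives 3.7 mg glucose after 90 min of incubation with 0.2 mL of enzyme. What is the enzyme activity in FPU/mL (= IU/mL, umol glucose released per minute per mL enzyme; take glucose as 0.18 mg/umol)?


Activity = glucose_mg / (0.18 mg/umol * V_mL * t_min)
= 3.7 / (0.18 * 0.2 * 90)
= 1.1420 FPU/mL

1.1420 FPU/mL


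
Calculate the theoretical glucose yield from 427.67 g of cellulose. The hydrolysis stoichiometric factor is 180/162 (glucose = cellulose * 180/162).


glucose = cellulose * 180/162
= 427.67 * 180/162
= 475.1889 g

475.1889 g


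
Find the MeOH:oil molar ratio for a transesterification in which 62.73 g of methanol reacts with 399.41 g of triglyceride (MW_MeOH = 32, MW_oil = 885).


Molar ratio = n_MeOH / n_oil = (MeOH/32) / (oil/885) = (MeOH * 885) / (32 * oil)
= (62.73 * 885) / (32 * 399.41)
= 4.3436

4.3436


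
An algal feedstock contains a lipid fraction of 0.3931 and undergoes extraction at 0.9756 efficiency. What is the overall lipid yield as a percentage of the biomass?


Y = lipid_content * extraction_eff * 100
= 0.3931 * 0.9756 * 100
= 38.3508%

38.3508%


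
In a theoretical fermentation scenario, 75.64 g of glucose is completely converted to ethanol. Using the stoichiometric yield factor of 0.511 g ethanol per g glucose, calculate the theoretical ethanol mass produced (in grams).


Theoretical ethanol yield: m_EtOH = 0.511 * m_glucose
m_EtOH = 0.511 * 75.64 = 38.6520 g

38.6520 g


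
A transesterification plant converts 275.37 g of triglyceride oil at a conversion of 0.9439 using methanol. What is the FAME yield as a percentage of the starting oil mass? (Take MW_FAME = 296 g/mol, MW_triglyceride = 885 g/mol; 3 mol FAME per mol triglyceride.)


m_FAME = oil * conv * (3 * 296 / 885) = oil * conv * (888/885)
= 275.37 * 0.9439 * 888 / 885
= 260.8028 g
Y = m_FAME / oil * 100 = conv * (888/885) * 100
= 0.9439 * 888 / 885 * 100
= 94.71%

94.71%


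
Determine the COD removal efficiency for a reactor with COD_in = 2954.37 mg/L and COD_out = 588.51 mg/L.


eta = (COD_in - COD_out) / COD_in * 100
= (2954.37 - 588.51) / 2954.37 * 100
= 80.0800%

80.0800%


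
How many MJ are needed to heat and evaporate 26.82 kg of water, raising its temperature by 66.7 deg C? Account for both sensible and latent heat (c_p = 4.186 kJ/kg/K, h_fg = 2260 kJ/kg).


E = m_water * (4.186 * dT + 2260) / 1000
= 26.82 * (4.186 * 66.7 + 2260) / 1000
= 68.1015 MJ

68.1015 MJ


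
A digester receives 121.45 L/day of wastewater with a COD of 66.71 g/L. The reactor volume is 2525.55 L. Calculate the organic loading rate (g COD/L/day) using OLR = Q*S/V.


OLR = Q * S / V
= 121.45 * 66.71 / 2525.55
= 3.2080 g/L/day

3.2080 g/L/day


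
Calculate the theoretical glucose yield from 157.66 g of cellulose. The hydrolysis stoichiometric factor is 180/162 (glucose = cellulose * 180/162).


glucose = cellulose * 180/162
= 157.66 * 180/162
= 175.1778 g

175.1778 g


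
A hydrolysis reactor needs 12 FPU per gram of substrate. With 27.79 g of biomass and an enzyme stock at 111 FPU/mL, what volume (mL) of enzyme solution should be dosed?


V = dosage * m_sub / activity
V = 12 * 27.79 / 111
V = 3.0043 mL

3.0043 mL


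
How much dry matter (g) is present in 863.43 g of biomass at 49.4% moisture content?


Wd = Ww * (1 - MC/100)
= 863.43 * (1 - 49.4/100)
= 436.8956 g

436.8956 g


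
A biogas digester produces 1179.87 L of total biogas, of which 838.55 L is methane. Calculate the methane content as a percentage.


CH4% = V_CH4 / V_total * 100
= 838.55 / 1179.87 * 100
= 71.0714%

71.0714%


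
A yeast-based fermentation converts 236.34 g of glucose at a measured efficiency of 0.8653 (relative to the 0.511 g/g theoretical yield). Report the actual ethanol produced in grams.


Actual ethanol: m = 0.511 * 236.34 * 0.8653
m = 104.5021 g

104.5021 g


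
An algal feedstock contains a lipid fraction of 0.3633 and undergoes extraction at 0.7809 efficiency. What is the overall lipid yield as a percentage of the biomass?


Y = lipid_content * extraction_eff * 100
= 0.3633 * 0.7809 * 100
= 28.3701%

28.3701%


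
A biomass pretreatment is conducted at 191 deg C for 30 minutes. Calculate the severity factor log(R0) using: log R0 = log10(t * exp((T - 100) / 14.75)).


logR0 = log10(t * exp((T - 100) / 14.75))
= log10(30 * exp((191 - 100) / 14.75))
= 4.1565

4.1565


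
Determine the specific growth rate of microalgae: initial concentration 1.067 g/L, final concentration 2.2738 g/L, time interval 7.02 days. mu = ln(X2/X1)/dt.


mu = ln(X2/X1) / dt
= ln(2.2738/1.067) / 7.02
= 0.1078 per day

0.1078 per day


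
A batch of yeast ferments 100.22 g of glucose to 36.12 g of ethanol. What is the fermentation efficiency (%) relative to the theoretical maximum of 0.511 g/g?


Fermentation efficiency = (actual / (0.511 * glucose)) * 100
= (36.12 / (0.511 * 100.22)) * 100
= 70.5298%

70.5298%


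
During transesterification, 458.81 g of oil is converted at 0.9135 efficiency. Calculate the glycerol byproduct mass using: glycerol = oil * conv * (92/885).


glycerol = oil * conv * (92/885)
= 458.81 * 0.9135 * 92 / 885
= 43.5698 g

43.5698 g


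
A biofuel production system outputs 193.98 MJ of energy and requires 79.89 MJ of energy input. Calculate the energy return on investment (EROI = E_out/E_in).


EROI = E_out / E_in
= 193.98 / 79.89
= 2.4281

2.4281


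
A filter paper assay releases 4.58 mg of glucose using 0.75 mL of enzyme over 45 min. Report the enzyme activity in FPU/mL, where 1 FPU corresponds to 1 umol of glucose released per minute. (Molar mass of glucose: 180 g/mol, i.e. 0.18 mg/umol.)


Activity = glucose_mg / (0.18 mg/umol * V_mL * t_min)
= 4.58 / (0.18 * 0.75 * 45)
= 0.7539 FPU/mL

0.7539 FPU/mL


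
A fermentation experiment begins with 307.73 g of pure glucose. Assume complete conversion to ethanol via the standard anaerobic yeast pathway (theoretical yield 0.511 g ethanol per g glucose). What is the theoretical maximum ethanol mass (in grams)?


Theoretical ethanol yield: m_EtOH = 0.511 * m_glucose
m_EtOH = 0.511 * 307.73 = 157.2500 g

157.2500 g


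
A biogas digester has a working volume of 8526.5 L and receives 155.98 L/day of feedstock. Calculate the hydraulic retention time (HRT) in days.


HRT = V / Q
= 8526.5 / 155.98
= 54.6641 days

54.6641 days


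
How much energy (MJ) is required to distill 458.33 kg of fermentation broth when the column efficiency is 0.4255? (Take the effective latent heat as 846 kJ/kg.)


E = m * 846 / (eta * 1000)
= 458.33 * 846 / (0.4255 * 1000)
= 911.2742 MJ

911.2742 MJ


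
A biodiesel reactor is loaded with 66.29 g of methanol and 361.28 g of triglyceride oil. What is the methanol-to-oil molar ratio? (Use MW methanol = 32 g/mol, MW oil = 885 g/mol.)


Molar ratio = n_MeOH / n_oil = (MeOH/32) / (oil/885) = (MeOH * 885) / (32 * oil)
= (66.29 * 885) / (32 * 361.28)
= 5.0745

5.0745


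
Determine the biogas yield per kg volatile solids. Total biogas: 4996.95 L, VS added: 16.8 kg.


Y = V / VS
= 4996.95 / 16.8
= 297.4375 L/kg VS

297.4375 L/kg VS


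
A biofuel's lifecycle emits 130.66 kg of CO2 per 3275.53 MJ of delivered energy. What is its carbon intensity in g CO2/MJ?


CI = CO2 * 1000 / E
= 130.66 * 1000 / 3275.53
= 39.8897 g CO2/MJ

39.8897 g CO2/MJ


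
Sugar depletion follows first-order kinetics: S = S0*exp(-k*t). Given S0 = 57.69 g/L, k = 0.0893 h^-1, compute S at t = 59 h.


S = S0 * exp(-k * t)
S = 57.69 * exp(-0.0893 * 59)
S = 0.2971 g/L

0.2971 g/L


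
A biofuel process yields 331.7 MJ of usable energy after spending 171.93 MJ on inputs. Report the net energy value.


NEV = E_out - E_in
= 331.7 - 171.93
= 159.7700 MJ

159.7700 MJ


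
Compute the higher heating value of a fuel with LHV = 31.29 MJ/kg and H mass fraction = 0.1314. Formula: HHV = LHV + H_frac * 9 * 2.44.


HHV = LHV + H_frac * 9 * 2.44
= 31.29 + 0.1314 * 9 * 2.44
= 34.1755 MJ/kg

34.1755 MJ/kg


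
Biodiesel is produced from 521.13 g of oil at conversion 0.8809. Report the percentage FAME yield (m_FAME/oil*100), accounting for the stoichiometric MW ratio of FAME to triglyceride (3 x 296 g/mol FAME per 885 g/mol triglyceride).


m_FAME = oil * conv * (3 * 296 / 885) = oil * conv * (888/885)
= 521.13 * 0.8809 * 888 / 885
= 460.6196 g
Y = m_FAME / oil * 100 = conv * (888/885) * 100
= 0.8809 * 888 / 885 * 100
= 88.39%

88.39%


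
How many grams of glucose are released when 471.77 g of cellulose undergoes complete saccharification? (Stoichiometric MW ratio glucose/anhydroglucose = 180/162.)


glucose = cellulose * 180/162
= 471.77 * 180/162
= 524.1889 g

524.1889 g


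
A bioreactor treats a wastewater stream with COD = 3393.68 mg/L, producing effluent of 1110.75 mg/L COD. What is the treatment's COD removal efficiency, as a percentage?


eta = (COD_in - COD_out) / COD_in * 100
= (3393.68 - 1110.75) / 3393.68 * 100
= 67.2700%

67.2700%


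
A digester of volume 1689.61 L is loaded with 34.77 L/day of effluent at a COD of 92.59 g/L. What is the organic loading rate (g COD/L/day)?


OLR = Q * S / V
= 34.77 * 92.59 / 1689.61
= 1.9054 g/L/day

1.9054 g/L/day


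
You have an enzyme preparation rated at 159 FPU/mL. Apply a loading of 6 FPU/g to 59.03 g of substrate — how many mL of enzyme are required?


V = dosage * m_sub / activity
V = 6 * 59.03 / 159
V = 2.2275 mL

2.2275 mL


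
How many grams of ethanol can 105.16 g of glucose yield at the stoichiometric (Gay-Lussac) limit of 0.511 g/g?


Theoretical ethanol yield: m_EtOH = 0.511 * m_glucose
m_EtOH = 0.511 * 105.16 = 53.7368 g

53.7368 g


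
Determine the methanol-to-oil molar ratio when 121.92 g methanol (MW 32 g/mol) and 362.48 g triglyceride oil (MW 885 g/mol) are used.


Molar ratio = n_MeOH / n_oil = (MeOH/32) / (oil/885) = (MeOH * 885) / (32 * oil)
= (121.92 * 885) / (32 * 362.48)
= 9.3022

9.3022


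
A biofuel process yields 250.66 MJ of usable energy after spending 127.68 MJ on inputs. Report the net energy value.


NEV = E_out - E_in
= 250.66 - 127.68
= 122.9800 MJ

122.9800 MJ


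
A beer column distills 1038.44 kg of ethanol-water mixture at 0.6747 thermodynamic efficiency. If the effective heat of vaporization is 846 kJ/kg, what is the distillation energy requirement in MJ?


E = m * 846 / (eta * 1000)
= 1038.44 * 846 / (0.6747 * 1000)
= 1302.0902 MJ

1302.0902 MJ


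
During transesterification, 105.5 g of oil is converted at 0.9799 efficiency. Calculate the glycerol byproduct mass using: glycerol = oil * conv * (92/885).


glycerol = oil * conv * (92/885)
= 105.5 * 0.9799 * 92 / 885
= 10.7468 g

10.7468 g


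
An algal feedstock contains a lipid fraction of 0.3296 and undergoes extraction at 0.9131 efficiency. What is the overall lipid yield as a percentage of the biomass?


Y = lipid_content * extraction_eff * 100
= 0.3296 * 0.9131 * 100
= 30.0958%

30.0958%


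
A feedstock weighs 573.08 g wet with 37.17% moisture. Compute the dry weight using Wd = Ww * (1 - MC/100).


Wd = Ww * (1 - MC/100)
= 573.08 * (1 - 37.17/100)
= 360.0662 g

360.0662 g


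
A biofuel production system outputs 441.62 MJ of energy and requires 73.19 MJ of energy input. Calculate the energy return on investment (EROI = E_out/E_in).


EROI = E_out / E_in
= 441.62 / 73.19
= 6.0339

6.0339


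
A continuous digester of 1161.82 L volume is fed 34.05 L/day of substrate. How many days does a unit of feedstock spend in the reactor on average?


HRT = V / Q
= 1161.82 / 34.05
= 34.1210 days

34.1210 days


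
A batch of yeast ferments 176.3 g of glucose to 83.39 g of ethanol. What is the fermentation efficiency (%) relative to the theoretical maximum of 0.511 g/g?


Fermentation efficiency = (actual / (0.511 * glucose)) * 100
= (83.39 / (0.511 * 176.3)) * 100
= 92.5637%

92.5637%


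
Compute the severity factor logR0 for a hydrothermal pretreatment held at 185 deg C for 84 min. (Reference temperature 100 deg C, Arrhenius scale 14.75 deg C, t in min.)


logR0 = log10(t * exp((T - 100) / 14.75))
= log10(84 * exp((185 - 100) / 14.75))
= 4.4270

4.4270


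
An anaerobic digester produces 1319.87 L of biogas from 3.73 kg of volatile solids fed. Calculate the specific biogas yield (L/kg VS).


Y = V / VS
= 1319.87 / 3.73
= 353.8525 L/kg VS

353.8525 L/kg VS


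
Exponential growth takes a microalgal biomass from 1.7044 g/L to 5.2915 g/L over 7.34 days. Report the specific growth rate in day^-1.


mu = ln(X2/X1) / dt
= ln(5.2915/1.7044) / 7.34
= 0.1543 per day

0.1543 per day


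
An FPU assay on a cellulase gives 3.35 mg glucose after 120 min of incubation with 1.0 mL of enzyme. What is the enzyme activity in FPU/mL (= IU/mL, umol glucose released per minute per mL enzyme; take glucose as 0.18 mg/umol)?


Activity = glucose_mg / (0.18 mg/umol * V_mL * t_min)
= 3.35 / (0.18 * 1.0 * 120)
= 0.1551 FPU/mL

0.1551 FPU/mL


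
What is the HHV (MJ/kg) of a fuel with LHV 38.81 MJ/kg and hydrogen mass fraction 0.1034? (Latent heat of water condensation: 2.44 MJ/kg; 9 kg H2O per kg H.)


HHV = LHV + H_frac * 9 * 2.44
= 38.81 + 0.1034 * 9 * 2.44
= 41.0807 MJ/kg

41.0807 MJ/kg


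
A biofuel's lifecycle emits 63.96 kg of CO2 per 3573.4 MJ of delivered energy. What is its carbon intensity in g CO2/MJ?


CI = CO2 * 1000 / E
= 63.96 * 1000 / 3573.4
= 17.8989 g CO2/MJ

17.8989 g CO2/MJ


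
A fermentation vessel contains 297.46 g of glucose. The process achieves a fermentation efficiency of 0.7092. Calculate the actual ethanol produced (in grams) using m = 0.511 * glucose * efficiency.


Actual ethanol: m = 0.511 * 297.46 * 0.7092
m = 107.7999 g

107.7999 g


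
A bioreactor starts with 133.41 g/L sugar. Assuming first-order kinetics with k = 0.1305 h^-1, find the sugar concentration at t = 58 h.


S = S0 * exp(-k * t)
S = 133.41 * exp(-0.1305 * 58)
S = 0.0689 g/L

0.0689 g/L


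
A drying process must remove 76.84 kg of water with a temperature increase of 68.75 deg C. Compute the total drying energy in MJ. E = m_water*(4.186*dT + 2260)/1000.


E = m_water * (4.186 * dT + 2260) / 1000
= 76.84 * (4.186 * 68.75 + 2260) / 1000
= 195.7720 MJ

195.7720 MJ


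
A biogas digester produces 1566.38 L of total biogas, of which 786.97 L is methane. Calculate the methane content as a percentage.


CH4% = V_CH4 / V_total * 100
= 786.97 / 1566.38 * 100
= 50.2413%

50.2413%


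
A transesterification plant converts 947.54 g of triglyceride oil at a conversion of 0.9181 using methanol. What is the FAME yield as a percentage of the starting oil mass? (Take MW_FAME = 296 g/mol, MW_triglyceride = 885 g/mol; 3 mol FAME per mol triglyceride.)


m_FAME = oil * conv * (3 * 296 / 885) = oil * conv * (888/885)
= 947.54 * 0.9181 * 888 / 885
= 872.8854 g
Y = m_FAME / oil * 100 = conv * (888/885) * 100
= 0.9181 * 888 / 885 * 100
= 92.12%

92.12%


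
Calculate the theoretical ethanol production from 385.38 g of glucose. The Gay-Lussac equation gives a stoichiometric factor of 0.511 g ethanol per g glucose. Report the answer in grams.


Theoretical ethanol yield: m_EtOH = 0.511 * m_glucose
m_EtOH = 0.511 * 385.38 = 196.9292 g

196.9292 g


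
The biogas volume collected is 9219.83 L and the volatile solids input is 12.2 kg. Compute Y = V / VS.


Y = V / VS
= 9219.83 / 12.2
= 755.7238 L/kg VS

755.7238 L/kg VS


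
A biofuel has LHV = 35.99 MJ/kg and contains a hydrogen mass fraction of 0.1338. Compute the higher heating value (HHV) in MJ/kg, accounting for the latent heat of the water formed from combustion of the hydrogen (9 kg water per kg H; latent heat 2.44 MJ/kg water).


HHV = LHV + H_frac * 9 * 2.44
= 35.99 + 0.1338 * 9 * 2.44
= 38.9282 MJ/kg

38.9282 MJ/kg


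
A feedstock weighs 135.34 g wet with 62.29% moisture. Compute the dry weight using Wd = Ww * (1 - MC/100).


Wd = Ww * (1 - MC/100)
= 135.34 * (1 - 62.29/100)
= 51.0367 g

51.0367 g


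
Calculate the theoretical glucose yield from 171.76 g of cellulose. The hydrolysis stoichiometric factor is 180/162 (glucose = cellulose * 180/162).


glucose = cellulose * 180/162
= 171.76 * 180/162
= 190.8444 g

190.8444 g


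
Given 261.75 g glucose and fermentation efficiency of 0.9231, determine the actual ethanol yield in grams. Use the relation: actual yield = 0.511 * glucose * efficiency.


Actual ethanol: m = 0.511 * 261.75 * 0.9231
m = 123.4685 g

123.4685 g


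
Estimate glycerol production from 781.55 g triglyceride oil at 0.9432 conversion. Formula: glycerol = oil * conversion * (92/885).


glycerol = oil * conv * (92/885)
= 781.55 * 0.9432 * 92 / 885
= 76.6311 g

76.6311 g


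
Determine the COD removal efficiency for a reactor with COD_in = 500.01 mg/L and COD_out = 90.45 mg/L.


eta = (COD_in - COD_out) / COD_in * 100
= (500.01 - 90.45) / 500.01 * 100
= 81.9104%

81.9104%


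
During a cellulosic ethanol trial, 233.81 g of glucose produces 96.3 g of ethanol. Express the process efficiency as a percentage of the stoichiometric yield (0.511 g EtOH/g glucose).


Fermentation efficiency = (actual / (0.511 * glucose)) * 100
= (96.3 / (0.511 * 233.81)) * 100
= 80.6013%

80.6013%


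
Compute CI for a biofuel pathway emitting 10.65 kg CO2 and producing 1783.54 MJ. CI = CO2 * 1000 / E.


CI = CO2 * 1000 / E
= 10.65 * 1000 / 1783.54
= 5.9713 g CO2/MJ

5.9713 g CO2/MJ


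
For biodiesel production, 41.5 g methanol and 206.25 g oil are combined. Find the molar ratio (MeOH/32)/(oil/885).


Molar ratio = n_MeOH / n_oil = (MeOH/32) / (oil/885) = (MeOH * 885) / (32 * oil)
= (41.5 * 885) / (32 * 206.25)
= 5.5648

5.5648


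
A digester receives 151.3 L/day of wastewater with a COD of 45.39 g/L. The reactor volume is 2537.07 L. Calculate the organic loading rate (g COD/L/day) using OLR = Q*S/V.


OLR = Q * S / V
= 151.3 * 45.39 / 2537.07
= 2.7069 g/L/day

2.7069 g/L/day


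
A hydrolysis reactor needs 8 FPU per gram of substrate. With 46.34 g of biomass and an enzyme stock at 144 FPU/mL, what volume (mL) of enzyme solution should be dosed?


V = dosage * m_sub / activity
V = 8 * 46.34 / 144
V = 2.5744 mL

2.5744 mL


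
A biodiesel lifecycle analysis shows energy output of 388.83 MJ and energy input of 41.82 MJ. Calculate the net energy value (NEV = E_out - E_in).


NEV = E_out - E_in
= 388.83 - 41.82
= 347.0100 MJ

347.0100 MJ


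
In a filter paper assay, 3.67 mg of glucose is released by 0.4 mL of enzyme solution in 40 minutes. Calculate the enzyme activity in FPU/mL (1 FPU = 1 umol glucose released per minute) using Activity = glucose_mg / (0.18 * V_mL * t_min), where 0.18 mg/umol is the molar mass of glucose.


Activity = glucose_mg / (0.18 mg/umol * V_mL * t_min)
= 3.67 / (0.18 * 0.4 * 40)
= 1.2743 FPU/mL

1.2743 FPU/mL


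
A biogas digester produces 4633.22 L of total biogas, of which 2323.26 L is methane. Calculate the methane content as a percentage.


CH4% = V_CH4 / V_total * 100
= 2323.26 / 4633.22 * 100
= 50.1435%

50.1435%


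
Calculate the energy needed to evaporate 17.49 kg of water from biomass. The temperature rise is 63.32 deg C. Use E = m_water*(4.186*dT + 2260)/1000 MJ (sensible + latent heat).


E = m_water * (4.186 * dT + 2260) / 1000
= 17.49 * (4.186 * 63.32 + 2260) / 1000
= 44.1633 MJ

44.1633 MJ


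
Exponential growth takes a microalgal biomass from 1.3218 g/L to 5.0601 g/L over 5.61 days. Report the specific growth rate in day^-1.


mu = ln(X2/X1) / dt
= ln(5.0601/1.3218) / 5.61
= 0.2393 per day

0.2393 per day


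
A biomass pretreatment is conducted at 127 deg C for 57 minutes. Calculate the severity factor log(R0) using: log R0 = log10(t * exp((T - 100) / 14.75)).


logR0 = log10(t * exp((T - 100) / 14.75))
= log10(57 * exp((127 - 100) / 14.75))
= 2.5509

2.5509


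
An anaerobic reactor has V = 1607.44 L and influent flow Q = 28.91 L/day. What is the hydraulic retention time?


HRT = V / Q
= 1607.44 / 28.91
= 55.6015 days

55.6015 days


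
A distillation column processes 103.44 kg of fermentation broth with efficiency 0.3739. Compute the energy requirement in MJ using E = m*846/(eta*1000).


E = m * 846 / (eta * 1000)
= 103.44 * 846 / (0.3739 * 1000)
= 234.0472 MJ

234.0472 MJ


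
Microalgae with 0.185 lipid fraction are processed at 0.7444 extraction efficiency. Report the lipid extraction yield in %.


Y = lipid_content * extraction_eff * 100
= 0.185 * 0.7444 * 100
= 13.7714%

13.7714%


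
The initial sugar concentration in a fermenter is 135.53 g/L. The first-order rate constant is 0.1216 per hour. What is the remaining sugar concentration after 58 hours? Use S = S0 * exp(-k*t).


S = S0 * exp(-k * t)
S = 135.53 * exp(-0.1216 * 58)
S = 0.1172 g/L

0.1172 g/L


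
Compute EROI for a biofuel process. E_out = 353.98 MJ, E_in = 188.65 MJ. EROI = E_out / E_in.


EROI = E_out / E_in
= 353.98 / 188.65
= 1.8764

1.8764


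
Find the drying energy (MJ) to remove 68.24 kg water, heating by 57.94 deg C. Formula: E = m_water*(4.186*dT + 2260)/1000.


E = m_water * (4.186 * dT + 2260) / 1000
= 68.24 * (4.186 * 57.94 + 2260) / 1000
= 170.7731 MJ

170.7731 MJ


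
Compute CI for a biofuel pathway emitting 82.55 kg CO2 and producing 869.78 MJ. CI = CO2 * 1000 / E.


CI = CO2 * 1000 / E
= 82.55 * 1000 / 869.78
= 94.9091 g CO2/MJ

94.9091 g CO2/MJ


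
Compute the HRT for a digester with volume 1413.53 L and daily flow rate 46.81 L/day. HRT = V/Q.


HRT = V / Q
= 1413.53 / 46.81
= 30.1972 days

30.1972 days


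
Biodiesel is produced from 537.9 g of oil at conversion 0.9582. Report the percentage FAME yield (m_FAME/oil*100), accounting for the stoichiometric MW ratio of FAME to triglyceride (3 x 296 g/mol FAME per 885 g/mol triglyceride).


m_FAME = oil * conv * (3 * 296 / 885) = oil * conv * (888/885)
= 537.9 * 0.9582 * 888 / 885
= 517.1630 g
Y = m_FAME / oil * 100 = conv * (888/885) * 100
= 0.9582 * 888 / 885 * 100
= 96.14%

96.14%


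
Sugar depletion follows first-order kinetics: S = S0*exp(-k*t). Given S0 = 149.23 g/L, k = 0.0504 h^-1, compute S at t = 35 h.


S = S0 * exp(-k * t)
S = 149.23 * exp(-0.0504 * 35)
S = 25.5718 g/L

25.5718 g/L


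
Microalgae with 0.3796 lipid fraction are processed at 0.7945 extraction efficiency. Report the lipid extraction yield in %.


Y = lipid_content * extraction_eff * 100
= 0.3796 * 0.7945 * 100
= 30.1592%

30.1592%


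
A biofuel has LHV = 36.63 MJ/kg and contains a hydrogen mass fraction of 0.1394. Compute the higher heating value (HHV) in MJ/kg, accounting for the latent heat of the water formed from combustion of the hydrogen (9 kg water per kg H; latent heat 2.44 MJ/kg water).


HHV = LHV + H_frac * 9 * 2.44
= 36.63 + 0.1394 * 9 * 2.44
= 39.6912 MJ/kg

39.6912 MJ/kg


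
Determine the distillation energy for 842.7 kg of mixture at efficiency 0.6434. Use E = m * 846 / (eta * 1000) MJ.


E = m * 846 / (eta * 1000)
= 842.7 * 846 / (0.6434 * 1000)
= 1108.0575 MJ

1108.0575 MJ


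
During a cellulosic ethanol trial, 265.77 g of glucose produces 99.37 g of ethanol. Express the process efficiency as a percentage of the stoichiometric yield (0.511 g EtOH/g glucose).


Fermentation efficiency = (actual / (0.511 * glucose)) * 100
= (99.37 / (0.511 * 265.77)) * 100
= 73.1692%

73.1692%


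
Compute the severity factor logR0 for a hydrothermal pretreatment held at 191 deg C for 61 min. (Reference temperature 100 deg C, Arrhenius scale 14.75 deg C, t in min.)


logR0 = log10(t * exp((T - 100) / 14.75))
= log10(61 * exp((191 - 100) / 14.75))
= 4.4647

4.4647


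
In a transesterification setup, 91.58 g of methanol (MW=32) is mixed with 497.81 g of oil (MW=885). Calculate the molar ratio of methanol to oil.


Molar ratio = n_MeOH / n_oil = (MeOH/32) / (oil/885) = (MeOH * 885) / (32 * oil)
= (91.58 * 885) / (32 * 497.81)
= 5.0878

5.0878
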